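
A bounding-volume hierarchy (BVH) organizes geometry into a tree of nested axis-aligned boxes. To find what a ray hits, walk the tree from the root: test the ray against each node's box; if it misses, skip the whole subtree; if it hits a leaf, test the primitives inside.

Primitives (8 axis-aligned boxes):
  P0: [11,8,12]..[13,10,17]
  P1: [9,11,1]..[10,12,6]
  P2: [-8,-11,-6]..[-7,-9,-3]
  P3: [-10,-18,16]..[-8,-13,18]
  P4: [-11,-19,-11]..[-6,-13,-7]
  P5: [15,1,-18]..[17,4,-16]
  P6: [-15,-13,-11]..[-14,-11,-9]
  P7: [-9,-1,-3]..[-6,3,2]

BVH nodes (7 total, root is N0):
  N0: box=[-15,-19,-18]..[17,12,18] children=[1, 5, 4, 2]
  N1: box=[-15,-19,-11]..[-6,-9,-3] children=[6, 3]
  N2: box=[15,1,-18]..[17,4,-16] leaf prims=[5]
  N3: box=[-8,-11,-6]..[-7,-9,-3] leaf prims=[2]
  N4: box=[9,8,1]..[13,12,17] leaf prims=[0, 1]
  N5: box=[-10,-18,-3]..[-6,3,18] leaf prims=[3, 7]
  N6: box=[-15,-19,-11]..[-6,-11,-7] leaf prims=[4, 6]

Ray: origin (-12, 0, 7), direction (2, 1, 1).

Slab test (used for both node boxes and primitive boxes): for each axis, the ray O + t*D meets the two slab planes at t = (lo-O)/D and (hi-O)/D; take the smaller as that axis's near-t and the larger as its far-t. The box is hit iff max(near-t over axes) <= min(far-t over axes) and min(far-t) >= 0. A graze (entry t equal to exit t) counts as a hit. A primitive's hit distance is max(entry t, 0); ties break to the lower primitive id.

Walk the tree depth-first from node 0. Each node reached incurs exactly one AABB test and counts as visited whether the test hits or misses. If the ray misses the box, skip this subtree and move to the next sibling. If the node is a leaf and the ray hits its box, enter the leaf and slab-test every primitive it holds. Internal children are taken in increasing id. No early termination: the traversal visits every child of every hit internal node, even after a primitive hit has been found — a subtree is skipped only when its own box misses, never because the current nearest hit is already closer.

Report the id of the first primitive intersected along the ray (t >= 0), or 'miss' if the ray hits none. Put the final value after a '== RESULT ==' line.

Trace the traversal:
N0 x:[-3/2,29/2] y:[-19,12] z:[-25,11] -> hit [-3/2,11], descend [1, 2, 4, 5]
  N1 x:[-3/2,3] y:[-19,-9] z:[-18,-10] -> miss, prune
  N2 x:[27/2,29/2] y:[1,4] z:[-25,-23] -> miss, prune
  N4 x:[21/2,25/2] y:[8,12] z:[-6,10] -> miss, prune
  N5 x:[1,3] y:[-18,3] z:[-10,11] -> hit [1,3] leaf, test {P3(miss), P7(miss)}

order=[0, 1, 2, 4, 5]  |boxes|=5  |leaves|=1  hit=miss

== RESULT ==
miss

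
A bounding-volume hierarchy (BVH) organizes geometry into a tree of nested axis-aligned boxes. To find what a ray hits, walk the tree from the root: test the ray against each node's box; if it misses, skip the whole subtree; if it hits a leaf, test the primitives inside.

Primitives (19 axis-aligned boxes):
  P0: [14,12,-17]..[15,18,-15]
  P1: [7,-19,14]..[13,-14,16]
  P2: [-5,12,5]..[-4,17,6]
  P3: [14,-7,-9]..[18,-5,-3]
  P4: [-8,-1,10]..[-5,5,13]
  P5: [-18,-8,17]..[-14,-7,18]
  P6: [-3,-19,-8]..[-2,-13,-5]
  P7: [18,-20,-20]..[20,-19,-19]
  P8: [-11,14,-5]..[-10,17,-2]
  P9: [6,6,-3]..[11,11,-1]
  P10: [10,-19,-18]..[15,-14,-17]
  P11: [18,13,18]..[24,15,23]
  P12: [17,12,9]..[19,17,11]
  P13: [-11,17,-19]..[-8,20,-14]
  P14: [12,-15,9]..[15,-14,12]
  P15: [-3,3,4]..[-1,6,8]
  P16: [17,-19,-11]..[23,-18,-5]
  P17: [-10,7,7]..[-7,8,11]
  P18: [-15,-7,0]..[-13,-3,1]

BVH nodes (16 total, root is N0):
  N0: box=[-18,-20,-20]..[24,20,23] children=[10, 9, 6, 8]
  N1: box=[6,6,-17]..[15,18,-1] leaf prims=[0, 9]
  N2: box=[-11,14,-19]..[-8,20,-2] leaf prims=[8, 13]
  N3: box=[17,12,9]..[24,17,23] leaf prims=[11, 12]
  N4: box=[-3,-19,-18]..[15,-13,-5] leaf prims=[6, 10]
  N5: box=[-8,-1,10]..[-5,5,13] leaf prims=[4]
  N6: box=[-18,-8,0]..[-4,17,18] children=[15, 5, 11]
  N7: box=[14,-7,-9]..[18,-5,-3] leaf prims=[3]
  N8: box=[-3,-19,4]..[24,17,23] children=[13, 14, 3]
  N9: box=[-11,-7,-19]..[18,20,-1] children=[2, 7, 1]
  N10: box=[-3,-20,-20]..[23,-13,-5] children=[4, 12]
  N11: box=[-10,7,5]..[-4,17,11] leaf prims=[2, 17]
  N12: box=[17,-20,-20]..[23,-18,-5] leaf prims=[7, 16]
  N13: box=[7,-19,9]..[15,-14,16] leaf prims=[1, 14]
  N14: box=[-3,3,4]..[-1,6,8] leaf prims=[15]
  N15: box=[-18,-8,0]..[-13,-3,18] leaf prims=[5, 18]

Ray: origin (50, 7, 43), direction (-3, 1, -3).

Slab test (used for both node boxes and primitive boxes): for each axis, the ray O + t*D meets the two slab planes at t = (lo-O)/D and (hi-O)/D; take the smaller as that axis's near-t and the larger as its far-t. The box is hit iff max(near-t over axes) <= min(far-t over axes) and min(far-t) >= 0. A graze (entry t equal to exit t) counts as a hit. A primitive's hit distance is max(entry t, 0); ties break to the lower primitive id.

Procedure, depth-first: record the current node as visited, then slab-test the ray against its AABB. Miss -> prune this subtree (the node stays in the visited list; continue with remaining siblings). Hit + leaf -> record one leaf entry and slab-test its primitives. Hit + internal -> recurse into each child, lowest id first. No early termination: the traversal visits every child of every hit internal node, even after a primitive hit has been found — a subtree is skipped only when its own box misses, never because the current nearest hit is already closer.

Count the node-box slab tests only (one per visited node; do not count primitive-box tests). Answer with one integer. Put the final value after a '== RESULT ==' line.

Walk:
N0 x:[26/3,68/3] y:[-27,13] z:[20/3,21] -> hit [26/3,13], descend [6, 8, 9, 10]
  N6 x:[18,68/3] y:[-15,10] z:[25/3,43/3] -> miss, prune
  N8 x:[26/3,53/3] y:[-26,10] z:[20/3,13] -> hit [26/3,10], descend [3, 13, 14]
    N3 x:[26/3,11] y:[5,10] z:[20/3,34/3] -> hit [26/3,10] leaf, test {P11(miss), P12(miss)}
    N13 x:[35/3,43/3] y:[-26,-21] z:[9,34/3] -> miss, prune
    N14 x:[17,53/3] y:[-4,-1] z:[35/3,13] -> miss, prune
  N9 x:[32/3,61/3] y:[-14,13] z:[44/3,62/3] -> miss, prune
  N10 x:[9,53/3] y:[-27,-20] z:[16,21] -> miss, prune

8 AABB tests over nodes [0, 6, 8, 3, 13, 14, 9, 10]; 1 leaf entered; closest miss.

== RESULT ==
8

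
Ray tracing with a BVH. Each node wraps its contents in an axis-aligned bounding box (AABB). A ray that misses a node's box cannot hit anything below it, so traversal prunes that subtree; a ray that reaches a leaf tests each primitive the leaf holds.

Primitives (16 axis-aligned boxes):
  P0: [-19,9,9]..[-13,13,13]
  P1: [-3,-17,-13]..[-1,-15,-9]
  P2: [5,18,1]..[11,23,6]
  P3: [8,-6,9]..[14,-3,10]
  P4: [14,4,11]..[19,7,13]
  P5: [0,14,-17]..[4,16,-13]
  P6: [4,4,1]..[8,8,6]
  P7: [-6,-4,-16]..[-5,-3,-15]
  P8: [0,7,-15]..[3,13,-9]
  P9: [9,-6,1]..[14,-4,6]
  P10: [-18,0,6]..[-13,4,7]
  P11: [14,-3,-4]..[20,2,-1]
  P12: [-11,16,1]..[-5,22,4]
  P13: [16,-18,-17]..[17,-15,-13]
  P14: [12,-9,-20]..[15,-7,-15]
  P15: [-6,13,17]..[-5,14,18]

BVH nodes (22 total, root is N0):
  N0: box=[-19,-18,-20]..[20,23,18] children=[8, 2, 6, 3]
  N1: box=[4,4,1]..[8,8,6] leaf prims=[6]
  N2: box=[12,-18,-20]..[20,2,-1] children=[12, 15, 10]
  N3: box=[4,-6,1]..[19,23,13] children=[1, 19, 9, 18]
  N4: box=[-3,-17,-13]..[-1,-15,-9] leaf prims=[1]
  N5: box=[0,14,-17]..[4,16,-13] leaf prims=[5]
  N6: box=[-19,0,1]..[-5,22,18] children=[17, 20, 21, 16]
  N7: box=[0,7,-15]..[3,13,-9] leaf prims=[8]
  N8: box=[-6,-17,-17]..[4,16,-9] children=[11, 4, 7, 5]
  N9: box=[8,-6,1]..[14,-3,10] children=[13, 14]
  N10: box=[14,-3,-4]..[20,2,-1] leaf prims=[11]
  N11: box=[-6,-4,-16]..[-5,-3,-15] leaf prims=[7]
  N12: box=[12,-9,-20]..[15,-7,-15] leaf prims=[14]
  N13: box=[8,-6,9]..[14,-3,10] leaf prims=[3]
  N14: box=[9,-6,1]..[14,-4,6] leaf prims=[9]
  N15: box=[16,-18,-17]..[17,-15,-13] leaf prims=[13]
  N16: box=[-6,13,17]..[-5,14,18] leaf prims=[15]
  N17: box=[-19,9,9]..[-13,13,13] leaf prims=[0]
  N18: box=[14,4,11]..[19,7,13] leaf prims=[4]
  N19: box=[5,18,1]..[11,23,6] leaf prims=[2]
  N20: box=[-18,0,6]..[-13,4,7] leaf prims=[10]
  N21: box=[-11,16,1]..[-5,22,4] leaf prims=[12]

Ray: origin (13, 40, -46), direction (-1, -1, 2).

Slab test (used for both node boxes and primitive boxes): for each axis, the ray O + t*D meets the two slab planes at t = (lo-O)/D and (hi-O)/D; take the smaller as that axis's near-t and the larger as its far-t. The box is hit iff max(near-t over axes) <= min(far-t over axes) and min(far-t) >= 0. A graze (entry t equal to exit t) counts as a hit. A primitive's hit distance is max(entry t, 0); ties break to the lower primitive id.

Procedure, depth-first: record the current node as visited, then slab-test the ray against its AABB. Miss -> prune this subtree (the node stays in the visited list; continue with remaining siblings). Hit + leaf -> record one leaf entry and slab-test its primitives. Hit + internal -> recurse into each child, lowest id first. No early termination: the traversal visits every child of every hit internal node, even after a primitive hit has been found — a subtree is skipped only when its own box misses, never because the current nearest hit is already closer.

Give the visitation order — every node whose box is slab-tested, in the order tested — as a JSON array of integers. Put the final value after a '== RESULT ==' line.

Traverse from the root:
N0 x:[-7,32] y:[17,58] z:[13,32] -> hit [17,32], descend [2, 3, 6, 8]
  N2 x:[-7,1] y:[38,58] z:[13,45/2] -> miss, prune
  N3 x:[-6,9] y:[17,46] z:[47/2,59/2] -> miss, prune
  N6 x:[18,32] y:[18,40] z:[47/2,32] -> hit [47/2,32], descend [16, 17, 20, 21]
    N16 x:[18,19] y:[26,27] z:[63/2,32] -> miss, prune
    N17 x:[26,32] y:[27,31] z:[55/2,59/2] -> hit [55/2,59/2] leaf, test {P0@t=55/2}
    N20 x:[26,31] y:[36,40] z:[26,53/2] -> miss, prune
    N21 x:[18,24] y:[18,24] z:[47/2,25] -> hit [47/2,24] leaf, test {P12@t=47/2}
  N8 x:[9,19] y:[24,57] z:[29/2,37/2] -> miss, prune

Visited [0, 2, 3, 6, 16, 17, 20, 21, 8]. Tests: 9 box, 2 leaf. Nearest: P12.

== RESULT ==
[0, 2, 3, 6, 16, 17, 20, 21, 8]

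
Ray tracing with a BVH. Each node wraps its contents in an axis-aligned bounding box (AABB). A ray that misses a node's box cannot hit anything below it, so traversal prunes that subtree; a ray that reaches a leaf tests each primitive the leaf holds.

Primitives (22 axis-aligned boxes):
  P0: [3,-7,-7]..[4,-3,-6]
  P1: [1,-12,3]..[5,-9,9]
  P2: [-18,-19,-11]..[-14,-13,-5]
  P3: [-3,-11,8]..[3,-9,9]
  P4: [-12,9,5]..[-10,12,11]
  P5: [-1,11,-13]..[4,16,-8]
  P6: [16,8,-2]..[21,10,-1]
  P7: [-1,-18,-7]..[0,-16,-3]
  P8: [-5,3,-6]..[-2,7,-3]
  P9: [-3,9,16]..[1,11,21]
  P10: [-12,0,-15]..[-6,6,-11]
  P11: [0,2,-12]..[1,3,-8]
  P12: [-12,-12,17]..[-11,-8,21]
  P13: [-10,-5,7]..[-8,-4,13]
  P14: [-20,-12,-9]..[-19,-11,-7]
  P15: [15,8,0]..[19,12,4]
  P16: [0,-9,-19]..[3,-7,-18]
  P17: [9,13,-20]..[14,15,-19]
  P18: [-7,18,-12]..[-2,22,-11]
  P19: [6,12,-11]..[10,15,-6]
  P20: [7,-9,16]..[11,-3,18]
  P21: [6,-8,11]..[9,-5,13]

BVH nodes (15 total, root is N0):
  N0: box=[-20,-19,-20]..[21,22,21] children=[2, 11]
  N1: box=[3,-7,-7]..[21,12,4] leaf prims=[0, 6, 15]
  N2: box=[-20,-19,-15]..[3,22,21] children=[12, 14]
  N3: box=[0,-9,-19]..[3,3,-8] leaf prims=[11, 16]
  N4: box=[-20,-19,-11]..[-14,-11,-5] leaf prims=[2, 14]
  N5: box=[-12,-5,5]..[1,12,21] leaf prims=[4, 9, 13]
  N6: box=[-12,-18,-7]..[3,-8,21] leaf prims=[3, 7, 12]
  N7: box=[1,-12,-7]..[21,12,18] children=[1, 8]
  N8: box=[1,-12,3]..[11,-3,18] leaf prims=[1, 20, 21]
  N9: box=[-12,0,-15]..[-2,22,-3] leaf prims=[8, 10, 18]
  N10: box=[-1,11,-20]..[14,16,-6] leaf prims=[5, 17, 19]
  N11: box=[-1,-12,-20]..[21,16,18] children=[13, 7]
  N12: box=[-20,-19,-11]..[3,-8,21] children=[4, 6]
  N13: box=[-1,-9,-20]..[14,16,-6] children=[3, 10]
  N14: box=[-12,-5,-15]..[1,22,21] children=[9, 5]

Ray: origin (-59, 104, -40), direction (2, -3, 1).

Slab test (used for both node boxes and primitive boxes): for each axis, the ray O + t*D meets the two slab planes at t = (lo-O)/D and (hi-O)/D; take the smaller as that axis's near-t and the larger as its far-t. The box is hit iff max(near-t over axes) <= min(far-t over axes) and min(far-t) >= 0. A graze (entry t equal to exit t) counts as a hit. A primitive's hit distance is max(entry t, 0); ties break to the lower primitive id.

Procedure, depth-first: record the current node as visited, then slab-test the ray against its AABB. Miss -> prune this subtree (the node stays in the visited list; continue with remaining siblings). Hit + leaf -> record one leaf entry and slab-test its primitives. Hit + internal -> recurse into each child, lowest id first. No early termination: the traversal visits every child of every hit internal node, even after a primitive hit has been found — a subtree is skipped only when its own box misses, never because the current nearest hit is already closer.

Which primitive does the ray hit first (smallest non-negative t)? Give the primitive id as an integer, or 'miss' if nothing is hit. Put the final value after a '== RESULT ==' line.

Trace the traversal:
N0 x:[39/2,40] y:[82/3,41] z:[20,61] -> hit [82/3,40], descend [2, 11]
  N2 x:[39/2,31] y:[82/3,41] z:[25,61] -> hit [82/3,31], descend [12, 14]
    N12 x:[39/2,31] y:[112/3,41] z:[29,61] -> miss, prune
    N14 x:[47/2,30] y:[82/3,109/3] z:[25,61] -> hit [82/3,30], descend [5, 9]
      N5 x:[47/2,30] y:[92/3,109/3] z:[45,61] -> miss, prune
      N9 x:[47/2,57/2] y:[82/3,104/3] z:[25,37] -> hit [82/3,57/2] leaf, test {P8(miss), P10(miss), P18@t=28}
  N11 x:[29,40] y:[88/3,116/3] z:[20,58] -> hit [88/3,116/3], descend [7, 13]
    N7 x:[30,40] y:[92/3,116/3] z:[33,58] -> hit [33,116/3], descend [1, 8]
      N1 x:[31,40] y:[92/3,37] z:[33,44] -> hit [33,37] leaf, test {P0(miss), P6(miss), P15(miss)}
      N8 x:[30,35] y:[107/3,116/3] z:[43,58] -> miss, prune
    N13 x:[29,73/2] y:[88/3,113/3] z:[20,34] -> hit [88/3,34], descend [3, 10]
      N3 x:[59/2,31] y:[101/3,113/3] z:[21,32] -> miss, prune
      N10 x:[29,73/2] y:[88/3,31] z:[20,34] -> hit [88/3,31] leaf, test {P5@t=88/3, P17(miss), P19(miss)}

order=[0, 2, 12, 14, 5, 9, 11, 7, 1, 8, 13, 3, 10]  |boxes|=13  |leaves|=3  hit=P18

== RESULT ==
18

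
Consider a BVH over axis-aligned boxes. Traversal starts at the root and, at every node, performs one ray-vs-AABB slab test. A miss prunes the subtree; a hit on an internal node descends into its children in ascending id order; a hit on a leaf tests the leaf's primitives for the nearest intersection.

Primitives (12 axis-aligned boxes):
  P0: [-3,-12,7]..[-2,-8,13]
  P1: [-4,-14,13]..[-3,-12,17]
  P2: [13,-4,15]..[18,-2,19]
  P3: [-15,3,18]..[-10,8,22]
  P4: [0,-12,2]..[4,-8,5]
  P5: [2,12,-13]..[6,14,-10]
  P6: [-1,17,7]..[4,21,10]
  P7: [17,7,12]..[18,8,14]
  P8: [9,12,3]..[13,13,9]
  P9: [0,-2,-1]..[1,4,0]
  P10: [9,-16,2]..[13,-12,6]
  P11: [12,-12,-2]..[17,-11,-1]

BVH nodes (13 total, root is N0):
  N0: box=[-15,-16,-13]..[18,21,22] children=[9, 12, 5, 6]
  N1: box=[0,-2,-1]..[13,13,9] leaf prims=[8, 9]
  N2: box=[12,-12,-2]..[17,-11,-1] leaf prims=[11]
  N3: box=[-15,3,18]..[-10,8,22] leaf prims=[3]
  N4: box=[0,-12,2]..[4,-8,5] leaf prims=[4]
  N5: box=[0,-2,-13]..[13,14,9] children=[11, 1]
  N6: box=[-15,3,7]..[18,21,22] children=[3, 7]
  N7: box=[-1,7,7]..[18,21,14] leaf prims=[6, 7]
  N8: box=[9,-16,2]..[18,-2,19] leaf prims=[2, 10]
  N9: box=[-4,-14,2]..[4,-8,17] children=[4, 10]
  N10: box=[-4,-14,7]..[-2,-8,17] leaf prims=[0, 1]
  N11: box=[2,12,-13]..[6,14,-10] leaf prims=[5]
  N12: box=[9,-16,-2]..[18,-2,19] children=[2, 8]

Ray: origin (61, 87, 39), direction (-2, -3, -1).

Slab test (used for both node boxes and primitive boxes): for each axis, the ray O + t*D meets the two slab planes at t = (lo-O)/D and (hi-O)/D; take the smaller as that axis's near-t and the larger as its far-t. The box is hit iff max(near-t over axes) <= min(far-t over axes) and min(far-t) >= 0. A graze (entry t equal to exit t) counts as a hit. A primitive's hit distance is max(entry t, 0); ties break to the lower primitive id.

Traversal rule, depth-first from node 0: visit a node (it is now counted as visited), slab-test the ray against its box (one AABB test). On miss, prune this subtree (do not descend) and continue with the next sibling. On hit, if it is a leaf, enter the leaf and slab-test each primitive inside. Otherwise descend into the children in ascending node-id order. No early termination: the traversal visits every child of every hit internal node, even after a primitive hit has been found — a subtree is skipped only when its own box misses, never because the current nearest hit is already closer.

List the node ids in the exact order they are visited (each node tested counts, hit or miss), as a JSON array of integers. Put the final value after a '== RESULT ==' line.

Trace the traversal:
N0 x:[43/2,38] y:[22,103/3] z:[17,52] -> hit [22,103/3], descend [5, 6, 9, 12]
  N5 x:[24,61/2] y:[73/3,89/3] z:[30,52] -> miss, prune
  N6 x:[43/2,38] y:[22,28] z:[17,32] -> hit [22,28], descend [3, 7]
    N3 x:[71/2,38] y:[79/3,28] z:[17,21] -> miss, prune
    N7 x:[43/2,31] y:[22,80/3] z:[25,32] -> hit [25,80/3] leaf, test {P6(miss), P7(miss)}
  N9 x:[57/2,65/2] y:[95/3,101/3] z:[22,37] -> hit [95/3,65/2], descend [4, 10]
    N4 x:[57/2,61/2] y:[95/3,33] z:[34,37] -> miss, prune
    N10 x:[63/2,65/2] y:[95/3,101/3] z:[22,32] -> hit [95/3,32] leaf, test {P0@t=95/3, P1(miss)}
  N12 x:[43/2,26] y:[89/3,103/3] z:[20,41] -> miss, prune

9 AABB tests over nodes [0, 5, 6, 3, 7, 9, 4, 10, 12]; 2 leaves entered; closest P0.

== RESULT ==
[0, 5, 6, 3, 7, 9, 4, 10, 12]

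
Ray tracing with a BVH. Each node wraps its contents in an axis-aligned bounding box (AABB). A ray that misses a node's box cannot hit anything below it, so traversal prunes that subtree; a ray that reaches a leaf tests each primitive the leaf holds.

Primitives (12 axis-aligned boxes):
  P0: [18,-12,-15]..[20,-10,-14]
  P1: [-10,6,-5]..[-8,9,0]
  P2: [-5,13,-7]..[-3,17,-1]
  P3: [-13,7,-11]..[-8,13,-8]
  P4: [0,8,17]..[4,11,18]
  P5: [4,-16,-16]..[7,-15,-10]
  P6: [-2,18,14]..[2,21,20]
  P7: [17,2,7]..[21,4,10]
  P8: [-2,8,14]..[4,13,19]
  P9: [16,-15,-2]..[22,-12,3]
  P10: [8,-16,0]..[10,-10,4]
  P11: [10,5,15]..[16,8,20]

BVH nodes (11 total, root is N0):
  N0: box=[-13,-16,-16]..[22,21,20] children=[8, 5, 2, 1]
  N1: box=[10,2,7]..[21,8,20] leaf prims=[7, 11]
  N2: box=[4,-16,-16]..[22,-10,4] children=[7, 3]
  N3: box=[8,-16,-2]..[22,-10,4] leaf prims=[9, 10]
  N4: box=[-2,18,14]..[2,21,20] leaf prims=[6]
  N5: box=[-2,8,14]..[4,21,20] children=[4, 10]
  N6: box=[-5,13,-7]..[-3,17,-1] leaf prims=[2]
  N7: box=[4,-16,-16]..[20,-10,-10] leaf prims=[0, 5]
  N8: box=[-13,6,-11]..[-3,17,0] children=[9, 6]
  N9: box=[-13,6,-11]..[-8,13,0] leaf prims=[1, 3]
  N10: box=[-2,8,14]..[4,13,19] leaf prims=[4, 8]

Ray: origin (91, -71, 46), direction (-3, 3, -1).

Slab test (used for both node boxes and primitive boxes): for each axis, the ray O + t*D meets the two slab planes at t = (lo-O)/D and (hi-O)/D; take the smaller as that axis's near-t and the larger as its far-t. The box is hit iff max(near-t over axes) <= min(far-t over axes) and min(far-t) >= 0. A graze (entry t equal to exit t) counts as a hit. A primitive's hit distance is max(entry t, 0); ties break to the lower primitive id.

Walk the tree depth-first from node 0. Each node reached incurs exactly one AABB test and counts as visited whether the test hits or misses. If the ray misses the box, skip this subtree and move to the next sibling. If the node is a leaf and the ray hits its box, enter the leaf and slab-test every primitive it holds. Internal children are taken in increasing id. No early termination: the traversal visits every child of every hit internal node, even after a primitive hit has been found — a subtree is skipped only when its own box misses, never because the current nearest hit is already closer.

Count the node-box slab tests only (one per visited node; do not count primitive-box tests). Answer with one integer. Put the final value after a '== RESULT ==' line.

Walk:
N0 x:[23,104/3] y:[55/3,92/3] z:[26,62] -> hit [26,92/3], descend [1, 2, 5, 8]
  N1 x:[70/3,27] y:[73/3,79/3] z:[26,39] -> hit [26,79/3] leaf, test {P7(miss), P11@t=26}
  N2 x:[23,29] y:[55/3,61/3] z:[42,62] -> miss, prune
  N5 x:[29,31] y:[79/3,92/3] z:[26,32] -> hit [29,92/3], descend [4, 10]
    N4 x:[89/3,31] y:[89/3,92/3] z:[26,32] -> hit [89/3,92/3] leaf, test {P6@t=89/3}
    N10 x:[29,31] y:[79/3,28] z:[27,32] -> miss, prune
  N8 x:[94/3,104/3] y:[77/3,88/3] z:[46,57] -> miss, prune

order=[0, 1, 2, 5, 4, 10, 8]  |boxes|=7  |leaves|=2  hit=P11

== RESULT ==
7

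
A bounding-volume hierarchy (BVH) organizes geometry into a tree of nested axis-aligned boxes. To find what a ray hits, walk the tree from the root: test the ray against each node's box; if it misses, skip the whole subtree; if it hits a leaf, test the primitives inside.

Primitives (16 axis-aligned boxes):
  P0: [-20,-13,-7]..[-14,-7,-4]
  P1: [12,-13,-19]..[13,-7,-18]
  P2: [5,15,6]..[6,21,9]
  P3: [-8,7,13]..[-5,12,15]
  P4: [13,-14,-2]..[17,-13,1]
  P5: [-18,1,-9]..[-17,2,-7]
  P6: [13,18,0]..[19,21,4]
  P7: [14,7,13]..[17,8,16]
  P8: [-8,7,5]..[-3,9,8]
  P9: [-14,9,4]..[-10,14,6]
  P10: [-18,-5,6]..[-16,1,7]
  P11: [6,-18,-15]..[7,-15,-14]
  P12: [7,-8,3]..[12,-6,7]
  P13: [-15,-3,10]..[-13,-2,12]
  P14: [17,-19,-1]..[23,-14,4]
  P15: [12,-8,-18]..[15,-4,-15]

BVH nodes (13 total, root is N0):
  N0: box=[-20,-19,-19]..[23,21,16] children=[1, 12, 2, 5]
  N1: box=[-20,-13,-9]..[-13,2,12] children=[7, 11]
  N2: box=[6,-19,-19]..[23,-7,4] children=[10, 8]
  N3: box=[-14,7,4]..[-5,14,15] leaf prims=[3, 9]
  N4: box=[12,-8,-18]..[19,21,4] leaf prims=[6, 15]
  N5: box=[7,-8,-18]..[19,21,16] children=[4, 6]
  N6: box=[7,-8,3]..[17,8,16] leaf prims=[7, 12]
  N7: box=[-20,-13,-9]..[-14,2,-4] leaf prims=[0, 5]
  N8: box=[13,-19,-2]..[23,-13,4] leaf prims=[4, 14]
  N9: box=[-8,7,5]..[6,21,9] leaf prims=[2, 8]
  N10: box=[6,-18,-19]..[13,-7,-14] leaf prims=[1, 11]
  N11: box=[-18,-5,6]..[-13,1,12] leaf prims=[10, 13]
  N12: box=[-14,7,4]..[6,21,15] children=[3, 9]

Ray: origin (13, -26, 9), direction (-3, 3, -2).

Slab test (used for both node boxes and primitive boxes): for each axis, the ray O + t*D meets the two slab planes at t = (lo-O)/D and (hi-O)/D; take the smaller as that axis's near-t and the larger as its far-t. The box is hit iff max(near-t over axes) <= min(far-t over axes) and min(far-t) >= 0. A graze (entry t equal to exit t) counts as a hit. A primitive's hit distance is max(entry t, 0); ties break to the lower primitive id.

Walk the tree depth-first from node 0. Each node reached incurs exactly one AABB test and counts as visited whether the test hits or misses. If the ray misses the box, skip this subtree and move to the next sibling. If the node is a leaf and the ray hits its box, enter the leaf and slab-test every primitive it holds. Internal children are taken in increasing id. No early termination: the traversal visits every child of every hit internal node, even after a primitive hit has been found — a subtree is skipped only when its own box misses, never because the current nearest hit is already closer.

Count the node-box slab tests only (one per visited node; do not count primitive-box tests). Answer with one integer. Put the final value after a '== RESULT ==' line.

Traverse from the root:
N0 x:[-10/3,11] y:[7/3,47/3] z:[-7/2,14] -> hit [7/3,11], descend [1, 2, 5, 12]
  N1 x:[26/3,11] y:[13/3,28/3] z:[-3/2,9] -> hit [26/3,9], descend [7, 11]
    N7 x:[9,11] y:[13/3,28/3] z:[13/2,9] -> hit [9,9] leaf, test {P0(miss), P5(miss)}
    N11 x:[26/3,31/3] y:[7,9] z:[-3/2,3/2] -> miss, prune
  N2 x:[-10/3,7/3] y:[7/3,19/3] z:[5/2,14] -> miss, prune
  N5 x:[-2,2] y:[6,47/3] z:[-7/2,27/2] -> miss, prune
  N12 x:[7/3,9] y:[11,47/3] z:[-3,5/2] -> miss, prune

order=[0, 1, 7, 11, 2, 5, 12]  |boxes|=7  |leaves|=1  hit=miss

== RESULT ==
7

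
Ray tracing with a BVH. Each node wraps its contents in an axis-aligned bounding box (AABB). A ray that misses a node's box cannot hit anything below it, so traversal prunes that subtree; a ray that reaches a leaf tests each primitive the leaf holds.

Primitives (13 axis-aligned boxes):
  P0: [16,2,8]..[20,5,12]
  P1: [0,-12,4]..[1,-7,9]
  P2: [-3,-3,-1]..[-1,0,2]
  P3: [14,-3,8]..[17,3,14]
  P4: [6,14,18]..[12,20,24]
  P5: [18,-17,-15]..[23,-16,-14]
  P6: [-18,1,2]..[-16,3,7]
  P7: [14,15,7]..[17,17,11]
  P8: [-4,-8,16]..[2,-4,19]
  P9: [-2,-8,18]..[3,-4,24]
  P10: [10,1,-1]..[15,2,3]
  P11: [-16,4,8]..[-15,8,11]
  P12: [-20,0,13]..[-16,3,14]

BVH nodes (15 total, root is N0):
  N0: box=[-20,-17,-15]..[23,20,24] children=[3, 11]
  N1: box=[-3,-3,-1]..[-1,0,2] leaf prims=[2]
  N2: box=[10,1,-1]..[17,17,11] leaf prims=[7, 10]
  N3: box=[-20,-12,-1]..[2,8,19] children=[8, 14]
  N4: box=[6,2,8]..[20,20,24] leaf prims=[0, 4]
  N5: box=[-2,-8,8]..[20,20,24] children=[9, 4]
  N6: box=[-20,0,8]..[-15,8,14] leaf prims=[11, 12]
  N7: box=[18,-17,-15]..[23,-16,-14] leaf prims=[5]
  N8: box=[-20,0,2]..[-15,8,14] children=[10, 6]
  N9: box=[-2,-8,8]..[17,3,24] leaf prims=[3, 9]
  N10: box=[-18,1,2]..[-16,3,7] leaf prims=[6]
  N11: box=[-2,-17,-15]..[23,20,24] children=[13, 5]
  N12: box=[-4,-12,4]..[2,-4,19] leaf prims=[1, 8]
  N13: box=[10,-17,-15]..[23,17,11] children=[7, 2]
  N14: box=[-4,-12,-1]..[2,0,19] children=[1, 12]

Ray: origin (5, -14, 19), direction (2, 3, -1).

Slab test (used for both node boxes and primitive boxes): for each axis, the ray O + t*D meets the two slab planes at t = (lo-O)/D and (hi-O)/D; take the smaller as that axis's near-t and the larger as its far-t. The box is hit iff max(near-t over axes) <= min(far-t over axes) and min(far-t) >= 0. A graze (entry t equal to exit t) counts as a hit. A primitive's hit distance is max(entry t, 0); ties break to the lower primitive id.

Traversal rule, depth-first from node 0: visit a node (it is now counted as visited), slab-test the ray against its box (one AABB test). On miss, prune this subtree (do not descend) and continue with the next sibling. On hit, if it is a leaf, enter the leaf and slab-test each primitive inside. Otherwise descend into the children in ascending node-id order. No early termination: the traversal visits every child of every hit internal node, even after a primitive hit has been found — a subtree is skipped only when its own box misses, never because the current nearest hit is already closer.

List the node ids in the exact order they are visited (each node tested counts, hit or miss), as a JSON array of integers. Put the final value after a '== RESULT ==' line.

Trace the traversal:
N0 x:[-25/2,9] y:[-1,34/3] z:[-5,34] -> hit [-1,9], descend [3, 11]
  N3 x:[-25/2,-3/2] y:[2/3,22/3] z:[0,20] -> miss, prune
  N11 x:[-7/2,9] y:[-1,34/3] z:[-5,34] -> hit [-1,9], descend [5, 13]
    N5 x:[-7/2,15/2] y:[2,34/3] z:[-5,11] -> hit [2,15/2], descend [4, 9]
      N4 x:[1/2,15/2] y:[16/3,34/3] z:[-5,11] -> hit [16/3,15/2] leaf, test {P0(miss), P4(miss)}
      N9 x:[-7/2,6] y:[2,17/3] z:[-5,11] -> hit [2,17/3] leaf, test {P3@t=5, P9(miss)}
    N13 x:[5/2,9] y:[-1,31/3] z:[8,34] -> hit [8,9], descend [2, 7]
      N2 x:[5/2,6] y:[5,31/3] z:[8,20] -> miss, prune
      N7 x:[13/2,9] y:[-1,-2/3] z:[33,34] -> miss, prune

9 AABB tests over nodes [0, 3, 11, 5, 4, 9, 13, 2, 7]; 2 leaves entered; closest P3.

== RESULT ==
[0, 3, 11, 5, 4, 9, 13, 2, 7]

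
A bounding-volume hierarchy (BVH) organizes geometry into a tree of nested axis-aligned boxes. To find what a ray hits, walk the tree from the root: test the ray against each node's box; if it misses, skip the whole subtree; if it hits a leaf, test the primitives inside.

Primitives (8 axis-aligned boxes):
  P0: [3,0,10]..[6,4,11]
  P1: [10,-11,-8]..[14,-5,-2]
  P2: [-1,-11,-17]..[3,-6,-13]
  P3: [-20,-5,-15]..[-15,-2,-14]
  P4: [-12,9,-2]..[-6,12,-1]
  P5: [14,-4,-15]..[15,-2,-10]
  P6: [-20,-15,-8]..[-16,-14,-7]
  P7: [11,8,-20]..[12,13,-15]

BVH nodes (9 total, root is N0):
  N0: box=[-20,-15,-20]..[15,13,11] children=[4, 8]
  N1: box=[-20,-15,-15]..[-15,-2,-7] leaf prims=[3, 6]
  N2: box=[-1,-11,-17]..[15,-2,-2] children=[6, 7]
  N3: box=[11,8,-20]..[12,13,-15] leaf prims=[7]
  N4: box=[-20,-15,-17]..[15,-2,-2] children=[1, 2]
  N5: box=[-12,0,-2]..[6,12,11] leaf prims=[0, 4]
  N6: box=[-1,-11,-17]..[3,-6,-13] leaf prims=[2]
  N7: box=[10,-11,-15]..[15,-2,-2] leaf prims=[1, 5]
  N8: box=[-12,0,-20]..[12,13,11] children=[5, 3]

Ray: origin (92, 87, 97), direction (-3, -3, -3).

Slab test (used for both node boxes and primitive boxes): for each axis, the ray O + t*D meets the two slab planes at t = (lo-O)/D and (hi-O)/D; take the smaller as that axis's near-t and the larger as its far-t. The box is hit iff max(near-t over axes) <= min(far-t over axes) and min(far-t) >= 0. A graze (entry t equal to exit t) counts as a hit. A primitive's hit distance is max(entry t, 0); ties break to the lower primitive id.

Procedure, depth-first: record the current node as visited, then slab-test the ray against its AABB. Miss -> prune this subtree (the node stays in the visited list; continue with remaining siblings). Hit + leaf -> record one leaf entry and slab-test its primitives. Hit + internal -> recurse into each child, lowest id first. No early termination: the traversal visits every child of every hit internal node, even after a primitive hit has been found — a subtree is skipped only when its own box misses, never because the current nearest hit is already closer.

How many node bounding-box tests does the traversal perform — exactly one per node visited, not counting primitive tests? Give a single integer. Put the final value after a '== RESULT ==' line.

Walk:
N0 x:[77/3,112/3] y:[74/3,34] z:[86/3,39] -> hit [86/3,34], descend [4, 8]
  N4 x:[77/3,112/3] y:[89/3,34] z:[33,38] -> hit [33,34], descend [1, 2]
    N1 x:[107/3,112/3] y:[89/3,34] z:[104/3,112/3] -> miss, prune
    N2 x:[77/3,31] y:[89/3,98/3] z:[33,38] -> miss, prune
  N8 x:[80/3,104/3] y:[74/3,29] z:[86/3,39] -> hit [86/3,29], descend [3, 5]
    N3 x:[80/3,27] y:[74/3,79/3] z:[112/3,39] -> miss, prune
    N5 x:[86/3,104/3] y:[25,29] z:[86/3,33] -> hit [86/3,29] leaf, test {P0@t=86/3, P4(miss)}

7 AABB tests over nodes [0, 4, 1, 2, 8, 3, 5]; 1 leaf entered; closest P0.

== RESULT ==
7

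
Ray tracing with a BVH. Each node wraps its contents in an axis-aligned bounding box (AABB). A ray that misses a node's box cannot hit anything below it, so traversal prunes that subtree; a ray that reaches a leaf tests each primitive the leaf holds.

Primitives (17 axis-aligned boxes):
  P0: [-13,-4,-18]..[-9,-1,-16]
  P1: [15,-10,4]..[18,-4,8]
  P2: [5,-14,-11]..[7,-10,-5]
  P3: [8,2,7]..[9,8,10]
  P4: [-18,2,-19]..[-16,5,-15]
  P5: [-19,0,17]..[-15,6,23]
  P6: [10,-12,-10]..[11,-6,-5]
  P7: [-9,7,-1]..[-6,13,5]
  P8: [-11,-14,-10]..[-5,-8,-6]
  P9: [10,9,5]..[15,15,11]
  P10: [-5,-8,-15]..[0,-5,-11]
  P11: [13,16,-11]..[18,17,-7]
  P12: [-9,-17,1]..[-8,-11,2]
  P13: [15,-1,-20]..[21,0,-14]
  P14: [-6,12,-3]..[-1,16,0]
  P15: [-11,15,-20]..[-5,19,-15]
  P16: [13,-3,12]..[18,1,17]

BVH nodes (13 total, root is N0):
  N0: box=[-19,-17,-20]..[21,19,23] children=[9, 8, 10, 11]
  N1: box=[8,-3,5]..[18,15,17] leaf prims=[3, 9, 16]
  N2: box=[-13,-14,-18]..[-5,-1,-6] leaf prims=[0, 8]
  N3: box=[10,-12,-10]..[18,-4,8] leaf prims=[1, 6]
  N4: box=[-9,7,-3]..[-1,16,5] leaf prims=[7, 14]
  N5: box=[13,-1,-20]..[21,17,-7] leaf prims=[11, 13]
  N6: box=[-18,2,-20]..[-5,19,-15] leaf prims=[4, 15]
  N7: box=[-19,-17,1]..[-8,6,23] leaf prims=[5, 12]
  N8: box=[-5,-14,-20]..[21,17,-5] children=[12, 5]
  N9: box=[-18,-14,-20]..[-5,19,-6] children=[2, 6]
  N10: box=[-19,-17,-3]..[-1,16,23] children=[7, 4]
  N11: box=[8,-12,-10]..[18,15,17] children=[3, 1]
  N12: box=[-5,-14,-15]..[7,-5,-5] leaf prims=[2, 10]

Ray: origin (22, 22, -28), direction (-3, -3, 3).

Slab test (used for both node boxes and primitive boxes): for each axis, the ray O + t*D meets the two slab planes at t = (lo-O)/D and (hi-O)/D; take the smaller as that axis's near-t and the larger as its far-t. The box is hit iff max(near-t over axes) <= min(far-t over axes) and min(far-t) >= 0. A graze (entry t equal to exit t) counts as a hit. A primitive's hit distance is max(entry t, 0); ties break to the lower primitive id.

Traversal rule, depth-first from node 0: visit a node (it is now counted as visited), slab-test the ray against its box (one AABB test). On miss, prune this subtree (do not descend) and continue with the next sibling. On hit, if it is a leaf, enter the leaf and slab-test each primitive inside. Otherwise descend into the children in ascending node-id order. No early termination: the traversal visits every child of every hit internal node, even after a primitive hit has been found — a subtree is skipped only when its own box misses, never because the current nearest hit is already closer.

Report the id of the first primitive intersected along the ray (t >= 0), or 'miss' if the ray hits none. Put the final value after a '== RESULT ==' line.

Trace the traversal:
N0 x:[1/3,41/3] y:[1,13] z:[8/3,17] -> hit [8/3,13], descend [8, 9, 10, 11]
  N8 x:[1/3,9] y:[5/3,12] z:[8/3,23/3] -> hit [8/3,23/3], descend [5, 12]
    N5 x:[1/3,3] y:[5/3,23/3] z:[8/3,7] -> hit [8/3,3] leaf, test {P11(miss), P13(miss)}
    N12 x:[5,9] y:[9,12] z:[13/3,23/3] -> miss, prune
  N9 x:[9,40/3] y:[1,12] z:[8/3,22/3] -> miss, prune
  N10 x:[23/3,41/3] y:[2,13] z:[25/3,17] -> hit [25/3,13], descend [4, 7]
    N4 x:[23/3,31/3] y:[2,5] z:[25/3,11] -> miss, prune
    N7 x:[10,41/3] y:[16/3,13] z:[29/3,17] -> hit [10,13] leaf, test {P5(miss), P12(miss)}
  N11 x:[4/3,14/3] y:[7/3,34/3] z:[6,15] -> miss, prune

Summary -> nodes [0, 8, 5, 12, 9, 10, 4, 7, 11]; box-tests=9; leaf-entries=2; first=miss

== RESULT ==
miss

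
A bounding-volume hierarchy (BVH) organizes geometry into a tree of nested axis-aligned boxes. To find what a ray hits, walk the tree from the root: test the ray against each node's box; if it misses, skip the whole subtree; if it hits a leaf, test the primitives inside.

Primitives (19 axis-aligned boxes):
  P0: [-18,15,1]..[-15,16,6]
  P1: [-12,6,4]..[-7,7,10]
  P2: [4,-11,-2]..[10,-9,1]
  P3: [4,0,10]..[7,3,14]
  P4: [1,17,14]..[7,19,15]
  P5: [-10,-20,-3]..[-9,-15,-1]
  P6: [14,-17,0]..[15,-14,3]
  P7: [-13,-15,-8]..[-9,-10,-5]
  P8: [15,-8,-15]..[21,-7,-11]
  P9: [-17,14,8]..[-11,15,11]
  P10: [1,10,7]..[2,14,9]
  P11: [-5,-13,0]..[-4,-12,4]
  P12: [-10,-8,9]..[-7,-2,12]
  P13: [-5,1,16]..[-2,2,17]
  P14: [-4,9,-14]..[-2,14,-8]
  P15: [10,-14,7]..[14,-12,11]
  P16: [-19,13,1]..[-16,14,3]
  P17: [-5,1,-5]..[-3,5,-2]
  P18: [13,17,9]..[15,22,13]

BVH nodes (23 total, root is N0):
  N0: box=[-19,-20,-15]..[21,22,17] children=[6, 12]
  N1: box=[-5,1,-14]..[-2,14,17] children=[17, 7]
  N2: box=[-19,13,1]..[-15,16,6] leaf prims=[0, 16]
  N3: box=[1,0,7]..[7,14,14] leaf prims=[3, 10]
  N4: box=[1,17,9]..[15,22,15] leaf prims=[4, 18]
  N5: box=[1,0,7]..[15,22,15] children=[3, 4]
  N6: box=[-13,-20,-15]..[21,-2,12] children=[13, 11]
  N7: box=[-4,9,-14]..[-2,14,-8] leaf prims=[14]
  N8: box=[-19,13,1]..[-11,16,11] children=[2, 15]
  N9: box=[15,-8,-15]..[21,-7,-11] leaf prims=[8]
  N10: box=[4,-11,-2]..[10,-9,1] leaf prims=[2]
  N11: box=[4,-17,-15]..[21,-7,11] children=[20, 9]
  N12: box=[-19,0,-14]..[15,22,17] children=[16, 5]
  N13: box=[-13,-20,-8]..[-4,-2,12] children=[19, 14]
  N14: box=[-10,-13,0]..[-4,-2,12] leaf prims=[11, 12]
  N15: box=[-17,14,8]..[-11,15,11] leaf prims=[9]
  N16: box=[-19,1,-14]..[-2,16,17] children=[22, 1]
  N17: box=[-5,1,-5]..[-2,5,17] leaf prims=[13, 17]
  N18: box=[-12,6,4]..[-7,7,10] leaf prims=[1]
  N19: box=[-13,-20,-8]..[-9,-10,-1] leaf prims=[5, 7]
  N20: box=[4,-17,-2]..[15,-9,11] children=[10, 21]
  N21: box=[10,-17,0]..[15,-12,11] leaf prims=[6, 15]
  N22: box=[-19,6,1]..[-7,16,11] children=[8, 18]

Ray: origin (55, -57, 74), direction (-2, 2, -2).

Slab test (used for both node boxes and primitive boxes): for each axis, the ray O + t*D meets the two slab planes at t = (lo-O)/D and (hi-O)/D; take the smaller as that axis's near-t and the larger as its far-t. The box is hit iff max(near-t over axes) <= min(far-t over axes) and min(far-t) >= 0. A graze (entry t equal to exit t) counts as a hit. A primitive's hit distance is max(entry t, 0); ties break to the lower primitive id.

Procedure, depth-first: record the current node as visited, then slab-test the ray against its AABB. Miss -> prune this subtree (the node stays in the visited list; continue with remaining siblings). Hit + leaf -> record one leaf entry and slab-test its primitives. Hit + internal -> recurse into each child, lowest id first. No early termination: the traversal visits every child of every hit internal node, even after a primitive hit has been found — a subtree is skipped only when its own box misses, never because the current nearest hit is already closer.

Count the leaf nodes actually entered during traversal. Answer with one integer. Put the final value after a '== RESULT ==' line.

Traverse from the root:
N0 x:[17,37] y:[37/2,79/2] z:[57/2,89/2] -> hit [57/2,37], descend [6, 12]
  N6 x:[17,34] y:[37/2,55/2] z:[31,89/2] -> miss, prune
  N12 x:[20,37] y:[57/2,79/2] z:[57/2,44] -> hit [57/2,37], descend [5, 16]
    N5 x:[20,27] y:[57/2,79/2] z:[59/2,67/2] -> miss, prune
    N16 x:[57/2,37] y:[29,73/2] z:[57/2,44] -> hit [29,73/2], descend [1, 22]
      N1 x:[57/2,30] y:[29,71/2] z:[57/2,44] -> hit [29,30], descend [7, 17]
        N7 x:[57/2,59/2] y:[33,71/2] z:[41,44] -> miss, prune
        N17 x:[57/2,30] y:[29,31] z:[57/2,79/2] -> hit [29,30] leaf, test {P13@t=29, P17(miss)}
      N22 x:[31,37] y:[63/2,73/2] z:[63/2,73/2] -> hit [63/2,73/2], descend [8, 18]
        N8 x:[33,37] y:[35,73/2] z:[63/2,73/2] -> hit [35,73/2], descend [2, 15]
          N2 x:[35,37] y:[35,73/2] z:[34,73/2] -> hit [35,73/2] leaf, test {P0@t=36, P16@t=71/2}
          N15 x:[33,36] y:[71/2,36] z:[63/2,33] -> miss, prune
        N18 x:[31,67/2] y:[63/2,32] z:[32,35] -> hit [32,32] leaf, test {P1@t=32}

Summary -> nodes [0, 6, 12, 5, 16, 1, 7, 17, 22, 8, 2, 15, 18]; box-tests=13; leaf-entries=3; first=P13

== RESULT ==
3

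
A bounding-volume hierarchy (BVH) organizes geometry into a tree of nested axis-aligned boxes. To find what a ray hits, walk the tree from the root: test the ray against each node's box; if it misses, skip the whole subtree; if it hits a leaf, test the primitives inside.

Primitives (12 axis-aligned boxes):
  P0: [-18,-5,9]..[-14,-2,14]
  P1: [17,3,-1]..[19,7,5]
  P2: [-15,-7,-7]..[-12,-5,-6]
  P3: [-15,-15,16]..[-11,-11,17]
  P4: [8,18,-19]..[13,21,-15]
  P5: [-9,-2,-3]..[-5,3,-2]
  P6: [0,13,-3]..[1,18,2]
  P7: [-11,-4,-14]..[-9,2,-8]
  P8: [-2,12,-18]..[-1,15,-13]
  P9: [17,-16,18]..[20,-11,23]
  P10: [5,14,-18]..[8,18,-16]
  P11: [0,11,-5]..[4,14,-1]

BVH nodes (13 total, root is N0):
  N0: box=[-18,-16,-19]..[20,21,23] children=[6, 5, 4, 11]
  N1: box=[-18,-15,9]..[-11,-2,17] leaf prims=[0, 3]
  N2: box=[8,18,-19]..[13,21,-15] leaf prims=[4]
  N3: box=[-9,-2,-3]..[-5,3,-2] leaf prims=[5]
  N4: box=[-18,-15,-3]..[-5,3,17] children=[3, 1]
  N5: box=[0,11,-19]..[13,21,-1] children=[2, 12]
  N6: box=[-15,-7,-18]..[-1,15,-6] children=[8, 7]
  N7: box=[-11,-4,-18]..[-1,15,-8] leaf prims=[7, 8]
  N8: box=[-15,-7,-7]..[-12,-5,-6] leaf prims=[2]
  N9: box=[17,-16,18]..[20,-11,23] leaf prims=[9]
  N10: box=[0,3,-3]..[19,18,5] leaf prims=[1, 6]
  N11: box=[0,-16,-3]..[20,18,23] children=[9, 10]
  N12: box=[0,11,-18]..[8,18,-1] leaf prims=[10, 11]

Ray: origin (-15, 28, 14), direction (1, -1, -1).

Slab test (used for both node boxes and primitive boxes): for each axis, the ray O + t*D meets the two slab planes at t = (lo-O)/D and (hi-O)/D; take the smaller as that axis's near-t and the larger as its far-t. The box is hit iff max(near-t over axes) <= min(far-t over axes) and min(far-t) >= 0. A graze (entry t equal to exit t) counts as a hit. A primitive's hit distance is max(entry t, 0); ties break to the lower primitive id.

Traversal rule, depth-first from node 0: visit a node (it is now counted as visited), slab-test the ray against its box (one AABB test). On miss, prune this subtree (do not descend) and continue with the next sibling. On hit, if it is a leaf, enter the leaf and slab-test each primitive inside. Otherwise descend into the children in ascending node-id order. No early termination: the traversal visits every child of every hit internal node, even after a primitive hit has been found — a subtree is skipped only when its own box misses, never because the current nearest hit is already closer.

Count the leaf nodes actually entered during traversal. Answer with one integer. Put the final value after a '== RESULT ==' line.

Traverse from the root:
N0 x:[-3,35] y:[7,44] z:[-9,33] -> hit [7,33], descend [4, 5, 6, 11]
  N4 x:[-3,10] y:[25,43] z:[-3,17] -> miss, prune
  N5 x:[15,28] y:[7,17] z:[15,33] -> hit [15,17], descend [2, 12]
    N2 x:[23,28] y:[7,10] z:[29,33] -> miss, prune
    N12 x:[15,23] y:[10,17] z:[15,32] -> hit [15,17] leaf, test {P10(miss), P11@t=15}
  N6 x:[0,14] y:[13,35] z:[20,32] -> miss, prune
  N11 x:[15,35] y:[10,44] z:[-9,17] -> hit [15,17], descend [9, 10]
    N9 x:[32,35] y:[39,44] z:[-9,-4] -> miss, prune
    N10 x:[15,34] y:[10,25] z:[9,17] -> hit [15,17] leaf, test {P1(miss), P6@t=15}

Summary -> nodes [0, 4, 5, 2, 12, 6, 11, 9, 10]; box-tests=9; leaf-entries=2; first=P6

== RESULT ==
2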